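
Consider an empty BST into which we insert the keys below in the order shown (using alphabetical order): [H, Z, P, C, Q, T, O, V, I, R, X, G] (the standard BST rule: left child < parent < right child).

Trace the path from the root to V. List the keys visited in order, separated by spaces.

H Z P Q T V

Resulting structure (node: left, right):
  H: L=C, R=Z
  Z: L=P, R=–
  P: L=O, R=Q
  C: L=–, R=G
  Q: L=–, R=T
  T: L=R, R=V
  O: L=I, R=–
  V: L=–, R=X
  I: L=–, R=–
  R: L=–, R=–
  X: L=–, R=–
  G: L=–, R=–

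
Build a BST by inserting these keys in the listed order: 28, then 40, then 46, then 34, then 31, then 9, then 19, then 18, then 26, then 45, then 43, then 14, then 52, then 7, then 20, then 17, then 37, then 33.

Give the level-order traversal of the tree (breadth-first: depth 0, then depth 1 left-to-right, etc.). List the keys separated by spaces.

28 9 40 7 19 34 46 18 26 31 37 45 52 14 20 33 43 17

28: root
40: right child of 28 (depth 1)
46: right child of 40 (depth 2)
34: left child of 40 (depth 2)
31: left child of 34 (depth 3)
9: left child of 28 (depth 1)
19: right child of 9 (depth 2)
18: left child of 19 (depth 3)
26: right child of 19 (depth 3)
45: left child of 46 (depth 3)
43: left child of 45 (depth 4)
14: left child of 18 (depth 4)
52: right child of 46 (depth 3)
7: left child of 9 (depth 2)
20: left child of 26 (depth 4)
17: right child of 14 (depth 5)
37: right child of 34 (depth 3)
33: right child of 31 (depth 4)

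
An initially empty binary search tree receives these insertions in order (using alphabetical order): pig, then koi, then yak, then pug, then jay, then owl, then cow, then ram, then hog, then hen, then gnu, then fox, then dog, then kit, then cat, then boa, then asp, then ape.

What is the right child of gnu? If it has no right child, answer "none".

Insert pig: tree is empty, so pig becomes the root.
Insert koi: koi < pig → go left. Place as left child of pig.
Insert yak: yak > pig → go right. Place as right child of pig.
Insert pug: pug > pig → go right; pug < yak → go left. Place as left child of yak.
Insert jay: jay < pig → go left; jay < koi → go left. Place as left child of koi.
Insert owl: owl < pig → go left; owl > koi → go right. Place as right child of koi.
Insert cow: cow < pig → go left; cow < koi → go left; cow < jay → go left. Place as left child of jay.
Insert ram: ram > pig → go right; ram < yak → go left; ram > pug → go right. Place as right child of pug.
Insert hog: hog < pig → go left; hog < koi → go left; hog < jay → go left; hog > cow → go right. Place as right child of cow.
Insert hen: hen < pig → go left; hen < koi → go left; hen < jay → go left; hen > cow → go right; hen < hog → go left. Place as left child of hog.
Insert gnu: gnu < pig → go left; gnu < koi → go left; gnu < jay → go left; gnu > cow → go right; gnu < hog → go left; gnu < hen → go left. Place as left child of hen.
Insert fox: fox < pig → go left; fox < koi → go left; fox < jay → go left; fox > cow → go right; fox < hog → go left; fox < hen → go left; fox < gnu → go left. Place as left child of gnu.
Insert dog: dog < pig → go left; dog < koi → go left; dog < jay → go left; dog > cow → go right; dog < hog → go left; dog < hen → go left; dog < gnu → go left; dog < fox → go left. Place as left child of fox.
Insert kit: kit < pig → go left; kit < koi → go left; kit > jay → go right. Place as right child of jay.
Insert cat: cat < pig → go left; cat < koi → go left; cat < jay → go left; cat < cow → go left. Place as left child of cow.
Insert boa: boa < pig → go left; boa < koi → go left; boa < jay → go left; boa < cow → go left; boa < cat → go left. Place as left child of cat.
Insert asp: asp < pig → go left; asp < koi → go left; asp < jay → go left; asp < cow → go left; asp < cat → go left; asp < boa → go left. Place as left child of boa.
Insert ape: ape < pig → go left; ape < koi → go left; ape < jay → go left; ape < cow → go left; ape < cat → go left; ape < boa → go left; ape < asp → go left. Place as left child of asp.

none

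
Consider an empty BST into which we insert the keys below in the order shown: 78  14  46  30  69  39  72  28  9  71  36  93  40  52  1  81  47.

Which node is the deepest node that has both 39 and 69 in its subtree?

78: root
14: left child of 78 (depth 1)
46: right child of 14 (depth 2)
30: left child of 46 (depth 3)
69: right child of 46 (depth 3)
39: right child of 30 (depth 4)
72: right child of 69 (depth 4)
28: left child of 30 (depth 4)
9: left child of 14 (depth 2)
71: left child of 72 (depth 5)
36: left child of 39 (depth 5)
93: right child of 78 (depth 1)
40: right child of 39 (depth 5)
52: left child of 69 (depth 4)
1: left child of 9 (depth 3)
81: left child of 93 (depth 2)
47: left child of 52 (depth 5)

Path to 39: 78 → 14 → 46 → 30 → 39
Path to 69: 78 → 14 → 46 → 69
The paths share a prefix ending at 46, then split left and right.

46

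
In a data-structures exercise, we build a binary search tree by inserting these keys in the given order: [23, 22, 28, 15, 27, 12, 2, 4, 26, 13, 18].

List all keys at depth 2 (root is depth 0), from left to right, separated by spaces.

23: root
22: left child of 23 (depth 1)
28: right child of 23 (depth 1)
15: left child of 22 (depth 2)
27: left child of 28 (depth 2)
12: left child of 15 (depth 3)
2: left child of 12 (depth 4)
4: right child of 2 (depth 5)
26: left child of 27 (depth 3)
13: right child of 12 (depth 4)
18: right child of 15 (depth 3)

15 27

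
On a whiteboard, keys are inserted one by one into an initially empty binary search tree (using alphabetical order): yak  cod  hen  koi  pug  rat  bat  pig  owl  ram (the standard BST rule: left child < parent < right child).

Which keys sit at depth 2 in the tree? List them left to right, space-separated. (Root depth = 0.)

Insert yak: tree is empty, so yak becomes the root.
Insert cod: cod < yak → go left. Place as left child of yak.
Insert hen: hen < yak → go left; hen > cod → go right. Place as right child of cod.
Insert koi: koi < yak → go left; koi > cod → go right; koi > hen → go right. Place as right child of hen.
Insert pug: pug < yak → go left; pug > cod → go right; pug > hen → go right; pug > koi → go right. Place as right child of koi.
Insert rat: rat < yak → go left; rat > cod → go right; rat > hen → go right; rat > koi → go right; rat > pug → go right. Place as right child of pug.
Insert bat: bat < yak → go left; bat < cod → go left. Place as left child of cod.
Insert pig: pig < yak → go left; pig > cod → go right; pig > hen → go right; pig > koi → go right; pig < pug → go left. Place as left child of pug.
Insert owl: owl < yak → go left; owl > cod → go right; owl > hen → go right; owl > koi → go right; owl < pug → go left; owl < pig → go left. Place as left child of pig.
Insert ram: ram < yak → go left; ram > cod → go right; ram > hen → go right; ram > koi → go right; ram > pug → go right; ram < rat → go left. Place as left child of rat.

bat hen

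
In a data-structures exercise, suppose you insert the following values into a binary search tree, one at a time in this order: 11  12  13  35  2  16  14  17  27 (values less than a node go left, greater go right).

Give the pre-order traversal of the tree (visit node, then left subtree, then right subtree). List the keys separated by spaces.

11: root
12: right child of 11 (depth 1)
13: right child of 12 (depth 2)
35: right child of 13 (depth 3)
2: left child of 11 (depth 1)
16: left child of 35 (depth 4)
14: left child of 16 (depth 5)
17: right child of 16 (depth 5)
27: right child of 17 (depth 6)

11 2 12 13 35 16 14 17 27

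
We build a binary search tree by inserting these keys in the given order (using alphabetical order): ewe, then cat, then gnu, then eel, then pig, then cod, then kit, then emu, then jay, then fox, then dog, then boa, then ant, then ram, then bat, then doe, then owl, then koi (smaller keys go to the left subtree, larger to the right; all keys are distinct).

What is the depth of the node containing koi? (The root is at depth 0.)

5

Insert ewe: tree is empty, so ewe becomes the root.
Insert cat: cat < ewe → go left. Place as left child of ewe.
Insert gnu: gnu > ewe → go right. Place as right child of ewe.
Insert eel: eel < ewe → go left; eel > cat → go right. Place as right child of cat.
Insert pig: pig > ewe → go right; pig > gnu → go right. Place as right child of gnu.
Insert cod: cod < ewe → go left; cod > cat → go right; cod < eel → go left. Place as left child of eel.
Insert kit: kit > ewe → go right; kit > gnu → go right; kit < pig → go left. Place as left child of pig.
Insert emu: emu < ewe → go left; emu > cat → go right; emu > eel → go right. Place as right child of eel.
Insert jay: jay > ewe → go right; jay > gnu → go right; jay < pig → go left; jay < kit → go left. Place as left child of kit.
Insert fox: fox > ewe → go right; fox < gnu → go left. Place as left child of gnu.
Insert dog: dog < ewe → go left; dog > cat → go right; dog < eel → go left; dog > cod → go right. Place as right child of cod.
Insert boa: boa < ewe → go left; boa < cat → go left. Place as left child of cat.
Insert ant: ant < ewe → go left; ant < cat → go left; ant < boa → go left. Place as left child of boa.
Insert ram: ram > ewe → go right; ram > gnu → go right; ram > pig → go right. Place as right child of pig.
Insert bat: bat < ewe → go left; bat < cat → go left; bat < boa → go left; bat > ant → go right. Place as right child of ant.
Insert doe: doe < ewe → go left; doe > cat → go right; doe < eel → go left; doe > cod → go right; doe < dog → go left. Place as left child of dog.
Insert owl: owl > ewe → go right; owl > gnu → go right; owl < pig → go left; owl > kit → go right. Place as right child of kit.
Insert koi: koi > ewe → go right; koi > gnu → go right; koi < pig → go left; koi > kit → go right; koi < owl → go left. Place as left child of owl.

Path to koi: ewe → gnu → pig → kit → owl → koi, which is 5 edges.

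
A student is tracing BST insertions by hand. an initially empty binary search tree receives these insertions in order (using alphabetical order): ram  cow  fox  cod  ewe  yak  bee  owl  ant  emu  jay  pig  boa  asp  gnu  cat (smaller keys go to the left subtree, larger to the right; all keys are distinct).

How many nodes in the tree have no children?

6

Insert ram: tree is empty, so ram becomes the root.
Insert cow: cow < ram → go left. Place as left child of ram.
Insert fox: fox < ram → go left; fox > cow → go right. Place as right child of cow.
Insert cod: cod < ram → go left; cod < cow → go left. Place as left child of cow.
Insert ewe: ewe < ram → go left; ewe > cow → go right; ewe < fox → go left. Place as left child of fox.
Insert yak: yak > ram → go right. Place as right child of ram.
Insert bee: bee < ram → go left; bee < cow → go left; bee < cod → go left. Place as left child of cod.
Insert owl: owl < ram → go left; owl > cow → go right; owl > fox → go right. Place as right child of fox.
Insert ant: ant < ram → go left; ant < cow → go left; ant < cod → go left; ant < bee → go left. Place as left child of bee.
Insert emu: emu < ram → go left; emu > cow → go right; emu < fox → go left; emu < ewe → go left. Place as left child of ewe.
Insert jay: jay < ram → go left; jay > cow → go right; jay > fox → go right; jay < owl → go left. Place as left child of owl.
Insert pig: pig < ram → go left; pig > cow → go right; pig > fox → go right; pig > owl → go right. Place as right child of owl.
Insert boa: boa < ram → go left; boa < cow → go left; boa < cod → go left; boa > bee → go right. Place as right child of bee.
Insert asp: asp < ram → go left; asp < cow → go left; asp < cod → go left; asp < bee → go left; asp > ant → go right. Place as right child of ant.
Insert gnu: gnu < ram → go left; gnu > cow → go right; gnu > fox → go right; gnu < owl → go left; gnu < jay → go left. Place as left child of jay.
Insert cat: cat < ram → go left; cat < cow → go left; cat < cod → go left; cat > bee → go right; cat > boa → go right. Place as right child of boa.

Leaves: asp, cat, emu, gnu, pig, yak — 6 in total.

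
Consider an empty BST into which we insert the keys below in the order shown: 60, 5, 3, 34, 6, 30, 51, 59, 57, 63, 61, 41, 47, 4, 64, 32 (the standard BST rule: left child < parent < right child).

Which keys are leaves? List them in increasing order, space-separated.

Insert 60: tree is empty, so 60 becomes the root.
Insert 5: 5 < 60 → go left. Place as left child of 60.
Insert 3: 3 < 60 → go left; 3 < 5 → go left. Place as left child of 5.
Insert 34: 34 < 60 → go left; 34 > 5 → go right. Place as right child of 5.
Insert 6: 6 < 60 → go left; 6 > 5 → go right; 6 < 34 → go left. Place as left child of 34.
Insert 30: 30 < 60 → go left; 30 > 5 → go right; 30 < 34 → go left; 30 > 6 → go right. Place as right child of 6.
Insert 51: 51 < 60 → go left; 51 > 5 → go right; 51 > 34 → go right. Place as right child of 34.
Insert 59: 59 < 60 → go left; 59 > 5 → go right; 59 > 34 → go right; 59 > 51 → go right. Place as right child of 51.
Insert 57: 57 < 60 → go left; 57 > 5 → go right; 57 > 34 → go right; 57 > 51 → go right; 57 < 59 → go left. Place as left child of 59.
Insert 63: 63 > 60 → go right. Place as right child of 60.
Insert 61: 61 > 60 → go right; 61 < 63 → go left. Place as left child of 63.
Insert 41: 41 < 60 → go left; 41 > 5 → go right; 41 > 34 → go right; 41 < 51 → go left. Place as left child of 51.
Insert 47: 47 < 60 → go left; 47 > 5 → go right; 47 > 34 → go right; 47 < 51 → go left; 47 > 41 → go right. Place as right child of 41.
Insert 4: 4 < 60 → go left; 4 < 5 → go left; 4 > 3 → go right. Place as right child of 3.
Insert 64: 64 > 60 → go right; 64 > 63 → go right. Place as right child of 63.
Insert 32: 32 < 60 → go left; 32 > 5 → go right; 32 < 34 → go left; 32 > 6 → go right; 32 > 30 → go right. Place as right child of 30.

4 32 47 57 61 64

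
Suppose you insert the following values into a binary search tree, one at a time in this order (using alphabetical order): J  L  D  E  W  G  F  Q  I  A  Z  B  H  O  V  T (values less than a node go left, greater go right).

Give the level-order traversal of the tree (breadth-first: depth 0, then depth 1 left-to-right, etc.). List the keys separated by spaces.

J D L A E W B G Q Z F I O V H T

J: root
L: right child of J (depth 1)
D: left child of J (depth 1)
E: right child of D (depth 2)
W: right child of L (depth 2)
G: right child of E (depth 3)
F: left child of G (depth 4)
Q: left child of W (depth 3)
I: right child of G (depth 4)
A: left child of D (depth 2)
Z: right child of W (depth 3)
B: right child of A (depth 3)
H: left child of I (depth 5)
O: left child of Q (depth 4)
V: right child of Q (depth 4)
T: left child of V (depth 5)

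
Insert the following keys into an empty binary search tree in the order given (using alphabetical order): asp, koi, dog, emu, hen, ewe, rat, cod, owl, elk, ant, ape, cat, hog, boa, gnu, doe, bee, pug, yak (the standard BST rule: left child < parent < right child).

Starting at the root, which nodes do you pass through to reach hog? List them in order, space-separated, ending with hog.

asp: root
koi: right child of asp (depth 1)
dog: left child of koi (depth 2)
emu: right child of dog (depth 3)
hen: right child of emu (depth 4)
ewe: left child of hen (depth 5)
rat: right child of koi (depth 2)
cod: left child of dog (depth 3)
owl: left child of rat (depth 3)
elk: left child of emu (depth 4)
ant: left child of asp (depth 1)
ape: right child of ant (depth 2)
cat: left child of cod (depth 4)
hog: right child of hen (depth 5)
boa: left child of cat (depth 5)
gnu: right child of ewe (depth 6)
doe: right child of cod (depth 4)
bee: left child of boa (depth 6)
pug: right child of owl (depth 4)
yak: right child of rat (depth 3)

asp koi dog emu hen hog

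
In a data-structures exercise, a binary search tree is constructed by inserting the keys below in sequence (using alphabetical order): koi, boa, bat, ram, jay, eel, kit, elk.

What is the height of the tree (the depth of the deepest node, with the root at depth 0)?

koi: root
boa: left child of koi (depth 1)
bat: left child of boa (depth 2)
ram: right child of koi (depth 1)
jay: right child of boa (depth 2)
eel: left child of jay (depth 3)
kit: right child of jay (depth 3)
elk: right child of eel (depth 4)

The deepest node is elk at depth 4.

4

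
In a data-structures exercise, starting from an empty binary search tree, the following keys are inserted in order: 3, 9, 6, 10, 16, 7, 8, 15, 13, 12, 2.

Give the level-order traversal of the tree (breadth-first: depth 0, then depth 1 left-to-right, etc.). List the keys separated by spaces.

3 2 9 6 10 7 16 8 15 13 12

Insert 3: tree is empty, so 3 becomes the root.
Insert 9: 9 > 3 → go right. Place as right child of 3.
Insert 6: 6 > 3 → go right; 6 < 9 → go left. Place as left child of 9.
Insert 10: 10 > 3 → go right; 10 > 9 → go right. Place as right child of 9.
Insert 16: 16 > 3 → go right; 16 > 9 → go right; 16 > 10 → go right. Place as right child of 10.
Insert 7: 7 > 3 → go right; 7 < 9 → go left; 7 > 6 → go right. Place as right child of 6.
Insert 8: 8 > 3 → go right; 8 < 9 → go left; 8 > 6 → go right; 8 > 7 → go right. Place as right child of 7.
Insert 15: 15 > 3 → go right; 15 > 9 → go right; 15 > 10 → go right; 15 < 16 → go left. Place as left child of 16.
Insert 13: 13 > 3 → go right; 13 > 9 → go right; 13 > 10 → go right; 13 < 16 → go left; 13 < 15 → go left. Place as left child of 15.
Insert 12: 12 > 3 → go right; 12 > 9 → go right; 12 > 10 → go right; 12 < 16 → go left; 12 < 15 → go left; 12 < 13 → go left. Place as left child of 13.
Insert 2: 2 < 3 → go left. Place as left child of 3.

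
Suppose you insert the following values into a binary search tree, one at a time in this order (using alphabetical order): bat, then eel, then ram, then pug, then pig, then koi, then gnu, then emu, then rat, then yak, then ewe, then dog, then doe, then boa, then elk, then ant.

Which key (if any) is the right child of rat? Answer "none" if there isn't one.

Insert bat: tree is empty, so bat becomes the root.
Insert eel: eel > bat → go right. Place as right child of bat.
Insert ram: ram > bat → go right; ram > eel → go right. Place as right child of eel.
Insert pug: pug > bat → go right; pug > eel → go right; pug < ram → go left. Place as left child of ram.
Insert pig: pig > bat → go right; pig > eel → go right; pig < ram → go left; pig < pug → go left. Place as left child of pug.
Insert koi: koi > bat → go right; koi > eel → go right; koi < ram → go left; koi < pug → go left; koi < pig → go left. Place as left child of pig.
Insert gnu: gnu > bat → go right; gnu > eel → go right; gnu < ram → go left; gnu < pug → go left; gnu < pig → go left; gnu < koi → go left. Place as left child of koi.
Insert emu: emu > bat → go right; emu > eel → go right; emu < ram → go left; emu < pug → go left; emu < pig → go left; emu < koi → go left; emu < gnu → go left. Place as left child of gnu.
Insert rat: rat > bat → go right; rat > eel → go right; rat > ram → go right. Place as right child of ram.
Insert yak: yak > bat → go right; yak > eel → go right; yak > ram → go right; yak > rat → go right. Place as right child of rat.
Insert ewe: ewe > bat → go right; ewe > eel → go right; ewe < ram → go left; ewe < pug → go left; ewe < pig → go left; ewe < koi → go left; ewe < gnu → go left; ewe > emu → go right. Place as right child of emu.
Insert dog: dog > bat → go right; dog < eel → go left. Place as left child of eel.
Insert doe: doe > bat → go right; doe < eel → go left; doe < dog → go left. Place as left child of dog.
Insert boa: boa > bat → go right; boa < eel → go left; boa < dog → go left; boa < doe → go left. Place as left child of doe.
Insert elk: elk > bat → go right; elk > eel → go right; elk < ram → go left; elk < pug → go left; elk < pig → go left; elk < koi → go left; elk < gnu → go left; elk < emu → go left. Place as left child of emu.
Insert ant: ant < bat → go left. Place as left child of bat.

yak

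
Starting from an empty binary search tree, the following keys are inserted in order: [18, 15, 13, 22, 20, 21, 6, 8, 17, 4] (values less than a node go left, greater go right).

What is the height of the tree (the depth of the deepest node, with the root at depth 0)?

4

18: root
15: left child of 18 (depth 1)
13: left child of 15 (depth 2)
22: right child of 18 (depth 1)
20: left child of 22 (depth 2)
21: right child of 20 (depth 3)
6: left child of 13 (depth 3)
8: right child of 6 (depth 4)
17: right child of 15 (depth 2)
4: left child of 6 (depth 4)

The deepest node is 8 at depth 4.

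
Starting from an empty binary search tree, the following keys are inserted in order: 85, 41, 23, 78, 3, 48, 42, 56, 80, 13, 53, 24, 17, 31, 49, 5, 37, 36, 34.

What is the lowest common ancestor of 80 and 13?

85: root
41: left child of 85 (depth 1)
23: left child of 41 (depth 2)
78: right child of 41 (depth 2)
3: left child of 23 (depth 3)
48: left child of 78 (depth 3)
42: left child of 48 (depth 4)
56: right child of 48 (depth 4)
80: right child of 78 (depth 3)
13: right child of 3 (depth 4)
53: left child of 56 (depth 5)
24: right child of 23 (depth 3)
17: right child of 13 (depth 5)
31: right child of 24 (depth 4)
49: left child of 53 (depth 6)
5: left child of 13 (depth 5)
37: right child of 31 (depth 5)
36: left child of 37 (depth 6)
34: left child of 36 (depth 7)

Path to 80: 85 → 41 → 78 → 80
Path to 13: 85 → 41 → 23 → 3 → 13
The paths share a prefix ending at 41, then split left and right.

41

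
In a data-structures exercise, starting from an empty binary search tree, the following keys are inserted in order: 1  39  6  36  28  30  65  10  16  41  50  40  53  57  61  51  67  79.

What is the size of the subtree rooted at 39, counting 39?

17

1: root
39: right child of 1 (depth 1)
6: left child of 39 (depth 2)
36: right child of 6 (depth 3)
28: left child of 36 (depth 4)
30: right child of 28 (depth 5)
65: right child of 39 (depth 2)
10: left child of 28 (depth 5)
16: right child of 10 (depth 6)
41: left child of 65 (depth 3)
50: right child of 41 (depth 4)
40: left child of 41 (depth 4)
53: right child of 50 (depth 5)
57: right child of 53 (depth 6)
61: right child of 57 (depth 7)
51: left child of 53 (depth 6)
67: right child of 65 (depth 3)
79: right child of 67 (depth 4)

Subtree rooted at 39 contains: 39, 6, 36, 28, 10, 16, 30, 65, 41, 40, 50, 53, 51, 57, 61, 67, 79 — 17 nodes.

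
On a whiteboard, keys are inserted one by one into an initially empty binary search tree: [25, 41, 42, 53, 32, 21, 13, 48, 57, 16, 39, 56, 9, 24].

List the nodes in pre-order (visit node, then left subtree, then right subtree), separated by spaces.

25 21 13 9 16 24 41 32 39 42 53 48 57 56

Insert 25: tree is empty, so 25 becomes the root.
Insert 41: 41 > 25 → go right. Place as right child of 25.
Insert 42: 42 > 25 → go right; 42 > 41 → go right. Place as right child of 41.
Insert 53: 53 > 25 → go right; 53 > 41 → go right; 53 > 42 → go right. Place as right child of 42.
Insert 32: 32 > 25 → go right; 32 < 41 → go left. Place as left child of 41.
Insert 21: 21 < 25 → go left. Place as left child of 25.
Insert 13: 13 < 25 → go left; 13 < 21 → go left. Place as left child of 21.
Insert 48: 48 > 25 → go right; 48 > 41 → go right; 48 > 42 → go right; 48 < 53 → go left. Place as left child of 53.
Insert 57: 57 > 25 → go right; 57 > 41 → go right; 57 > 42 → go right; 57 > 53 → go right. Place as right child of 53.
Insert 16: 16 < 25 → go left; 16 < 21 → go left; 16 > 13 → go right. Place as right child of 13.
Insert 39: 39 > 25 → go right; 39 < 41 → go left; 39 > 32 → go right. Place as right child of 32.
Insert 56: 56 > 25 → go right; 56 > 41 → go right; 56 > 42 → go right; 56 > 53 → go right; 56 < 57 → go left. Place as left child of 57.
Insert 9: 9 < 25 → go left; 9 < 21 → go left; 9 < 13 → go left. Place as left child of 13.
Insert 24: 24 < 25 → go left; 24 > 21 → go right. Place as right child of 21.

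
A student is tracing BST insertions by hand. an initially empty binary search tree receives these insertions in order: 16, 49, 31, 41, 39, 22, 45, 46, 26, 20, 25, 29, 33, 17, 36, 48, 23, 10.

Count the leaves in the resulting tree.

Resulting structure (node: left, right):
  16: L=10, R=49
  49: L=31, R=–
  31: L=22, R=41
  41: L=39, R=45
  39: L=33, R=–
  22: L=20, R=26
  45: L=–, R=46
  46: L=–, R=48
  26: L=25, R=29
  20: L=17, R=–
  25: L=23, R=–
  29: L=–, R=–
  33: L=–, R=36
  17: L=–, R=–
  36: L=–, R=–
  48: L=–, R=–
  23: L=–, R=–
  10: L=–, R=–

Leaves: 10, 17, 23, 29, 36, 48 — 6 in total.

6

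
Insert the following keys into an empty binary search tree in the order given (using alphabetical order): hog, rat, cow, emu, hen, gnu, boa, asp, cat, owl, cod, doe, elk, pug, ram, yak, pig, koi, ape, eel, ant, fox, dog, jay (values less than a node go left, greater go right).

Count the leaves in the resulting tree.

hog: root
rat: right child of hog (depth 1)
cow: left child of hog (depth 1)
emu: right child of cow (depth 2)
hen: right child of emu (depth 3)
gnu: left child of hen (depth 4)
boa: left child of cow (depth 2)
asp: left child of boa (depth 3)
cat: right child of boa (depth 3)
owl: left child of rat (depth 2)
cod: right child of cat (depth 4)
doe: left child of emu (depth 3)
elk: right child of doe (depth 4)
pug: right child of owl (depth 3)
ram: right child of pug (depth 4)
yak: right child of rat (depth 2)
pig: left child of pug (depth 4)
koi: left child of owl (depth 3)
ape: left child of asp (depth 4)
eel: left child of elk (depth 5)
ant: left child of ape (depth 5)
fox: left child of gnu (depth 5)
dog: left child of eel (depth 6)
jay: left child of koi (depth 4)

Leaves: ant, cod, dog, fox, jay, pig, ram, yak — 8 in total.

8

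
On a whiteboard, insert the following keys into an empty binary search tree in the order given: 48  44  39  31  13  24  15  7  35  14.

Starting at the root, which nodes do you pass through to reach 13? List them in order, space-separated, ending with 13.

48 44 39 31 13

Insert 48: tree is empty, so 48 becomes the root.
Insert 44: 44 < 48 → go left. Place as left child of 48.
Insert 39: 39 < 48 → go left; 39 < 44 → go left. Place as left child of 44.
Insert 31: 31 < 48 → go left; 31 < 44 → go left; 31 < 39 → go left. Place as left child of 39.
Insert 13: 13 < 48 → go left; 13 < 44 → go left; 13 < 39 → go left; 13 < 31 → go left. Place as left child of 31.
Insert 24: 24 < 48 → go left; 24 < 44 → go left; 24 < 39 → go left; 24 < 31 → go left; 24 > 13 → go right. Place as right child of 13.
Insert 15: 15 < 48 → go left; 15 < 44 → go left; 15 < 39 → go left; 15 < 31 → go left; 15 > 13 → go right; 15 < 24 → go left. Place as left child of 24.
Insert 7: 7 < 48 → go left; 7 < 44 → go left; 7 < 39 → go left; 7 < 31 → go left; 7 < 13 → go left. Place as left child of 13.
Insert 35: 35 < 48 → go left; 35 < 44 → go left; 35 < 39 → go left; 35 > 31 → go right. Place as right child of 31.
Insert 14: 14 < 48 → go left; 14 < 44 → go left; 14 < 39 → go left; 14 < 31 → go left; 14 > 13 → go right; 14 < 24 → go left; 14 < 15 → go left. Place as left child of 15.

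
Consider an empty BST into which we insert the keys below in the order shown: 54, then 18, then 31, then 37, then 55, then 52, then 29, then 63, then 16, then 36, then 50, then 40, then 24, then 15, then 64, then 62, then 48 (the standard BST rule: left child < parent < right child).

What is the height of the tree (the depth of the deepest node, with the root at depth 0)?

54: root
18: left child of 54 (depth 1)
31: right child of 18 (depth 2)
37: right child of 31 (depth 3)
55: right child of 54 (depth 1)
52: right child of 37 (depth 4)
29: left child of 31 (depth 3)
63: right child of 55 (depth 2)
16: left child of 18 (depth 2)
36: left child of 37 (depth 4)
50: left child of 52 (depth 5)
40: left child of 50 (depth 6)
24: left child of 29 (depth 4)
15: left child of 16 (depth 3)
64: right child of 63 (depth 3)
62: left child of 63 (depth 3)
48: right child of 40 (depth 7)

The deepest node is 48 at depth 7.

7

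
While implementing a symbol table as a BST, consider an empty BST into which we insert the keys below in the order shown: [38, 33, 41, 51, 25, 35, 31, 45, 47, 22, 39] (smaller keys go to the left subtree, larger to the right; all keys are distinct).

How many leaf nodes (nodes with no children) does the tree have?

5

38: root
33: left child of 38 (depth 1)
41: right child of 38 (depth 1)
51: right child of 41 (depth 2)
25: left child of 33 (depth 2)
35: right child of 33 (depth 2)
31: right child of 25 (depth 3)
45: left child of 51 (depth 3)
47: right child of 45 (depth 4)
22: left child of 25 (depth 3)
39: left child of 41 (depth 2)

Leaves: 22, 31, 35, 39, 47 — 5 in total.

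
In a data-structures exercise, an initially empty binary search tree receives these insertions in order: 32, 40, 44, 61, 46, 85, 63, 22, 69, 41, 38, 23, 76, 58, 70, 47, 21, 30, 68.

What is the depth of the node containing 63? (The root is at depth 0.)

Resulting structure (node: left, right):
  32: L=22, R=40
  40: L=38, R=44
  44: L=41, R=61
  61: L=46, R=85
  46: L=–, R=58
  85: L=63, R=–
  63: L=–, R=69
  22: L=21, R=23
  69: L=68, R=76
  41: L=–, R=–
  38: L=–, R=–
  23: L=–, R=30
  76: L=70, R=–
  58: L=47, R=–
  70: L=–, R=–
  47: L=–, R=–
  21: L=–, R=–
  30: L=–, R=–
  68: L=–, R=–

Path to 63: 32 → 40 → 44 → 61 → 85 → 63, which is 5 edges.

5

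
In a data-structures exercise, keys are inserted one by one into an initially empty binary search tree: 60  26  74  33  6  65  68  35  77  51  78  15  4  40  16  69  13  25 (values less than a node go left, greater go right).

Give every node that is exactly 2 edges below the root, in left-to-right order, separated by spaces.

Insert 60: tree is empty, so 60 becomes the root.
Insert 26: 26 < 60 → go left. Place as left child of 60.
Insert 74: 74 > 60 → go right. Place as right child of 60.
Insert 33: 33 < 60 → go left; 33 > 26 → go right. Place as right child of 26.
Insert 6: 6 < 60 → go left; 6 < 26 → go left. Place as left child of 26.
Insert 65: 65 > 60 → go right; 65 < 74 → go left. Place as left child of 74.
Insert 68: 68 > 60 → go right; 68 < 74 → go left; 68 > 65 → go right. Place as right child of 65.
Insert 35: 35 < 60 → go left; 35 > 26 → go right; 35 > 33 → go right. Place as right child of 33.
Insert 77: 77 > 60 → go right; 77 > 74 → go right. Place as right child of 74.
Insert 51: 51 < 60 → go left; 51 > 26 → go right; 51 > 33 → go right; 51 > 35 → go right. Place as right child of 35.
Insert 78: 78 > 60 → go right; 78 > 74 → go right; 78 > 77 → go right. Place as right child of 77.
Insert 15: 15 < 60 → go left; 15 < 26 → go left; 15 > 6 → go right. Place as right child of 6.
Insert 4: 4 < 60 → go left; 4 < 26 → go left; 4 < 6 → go left. Place as left child of 6.
Insert 40: 40 < 60 → go left; 40 > 26 → go right; 40 > 33 → go right; 40 > 35 → go right; 40 < 51 → go left. Place as left child of 51.
Insert 16: 16 < 60 → go left; 16 < 26 → go left; 16 > 6 → go right; 16 > 15 → go right. Place as right child of 15.
Insert 69: 69 > 60 → go right; 69 < 74 → go left; 69 > 65 → go right; 69 > 68 → go right. Place as right child of 68.
Insert 13: 13 < 60 → go left; 13 < 26 → go left; 13 > 6 → go right; 13 < 15 → go left. Place as left child of 15.
Insert 25: 25 < 60 → go left; 25 < 26 → go left; 25 > 6 → go right; 25 > 15 → go right; 25 > 16 → go right. Place as right child of 16.

6 33 65 77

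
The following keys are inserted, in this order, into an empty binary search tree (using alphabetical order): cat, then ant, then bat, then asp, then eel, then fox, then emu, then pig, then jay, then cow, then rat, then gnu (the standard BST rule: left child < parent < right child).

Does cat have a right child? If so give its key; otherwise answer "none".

Insert cat: tree is empty, so cat becomes the root.
Insert ant: ant < cat → go left. Place as left child of cat.
Insert bat: bat < cat → go left; bat > ant → go right. Place as right child of ant.
Insert asp: asp < cat → go left; asp > ant → go right; asp < bat → go left. Place as left child of bat.
Insert eel: eel > cat → go right. Place as right child of cat.
Insert fox: fox > cat → go right; fox > eel → go right. Place as right child of eel.
Insert emu: emu > cat → go right; emu > eel → go right; emu < fox → go left. Place as left child of fox.
Insert pig: pig > cat → go right; pig > eel → go right; pig > fox → go right. Place as right child of fox.
Insert jay: jay > cat → go right; jay > eel → go right; jay > fox → go right; jay < pig → go left. Place as left child of pig.
Insert cow: cow > cat → go right; cow < eel → go left. Place as left child of eel.
Insert rat: rat > cat → go right; rat > eel → go right; rat > fox → go right; rat > pig → go right. Place as right child of pig.
Insert gnu: gnu > cat → go right; gnu > eel → go right; gnu > fox → go right; gnu < pig → go left; gnu < jay → go left. Place as left child of jay.

eel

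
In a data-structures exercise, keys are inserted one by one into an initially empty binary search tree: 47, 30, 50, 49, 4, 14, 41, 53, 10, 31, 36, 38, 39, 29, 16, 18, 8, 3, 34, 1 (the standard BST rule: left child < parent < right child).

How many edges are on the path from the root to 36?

4

47: root
30: left child of 47 (depth 1)
50: right child of 47 (depth 1)
49: left child of 50 (depth 2)
4: left child of 30 (depth 2)
14: right child of 4 (depth 3)
41: right child of 30 (depth 2)
53: right child of 50 (depth 2)
10: left child of 14 (depth 4)
31: left child of 41 (depth 3)
36: right child of 31 (depth 4)
38: right child of 36 (depth 5)
39: right child of 38 (depth 6)
29: right child of 14 (depth 4)
16: left child of 29 (depth 5)
18: right child of 16 (depth 6)
8: left child of 10 (depth 5)
3: left child of 4 (depth 3)
34: left child of 36 (depth 5)
1: left child of 3 (depth 4)

Path to 36: 47 → 30 → 41 → 31 → 36, which is 4 edges.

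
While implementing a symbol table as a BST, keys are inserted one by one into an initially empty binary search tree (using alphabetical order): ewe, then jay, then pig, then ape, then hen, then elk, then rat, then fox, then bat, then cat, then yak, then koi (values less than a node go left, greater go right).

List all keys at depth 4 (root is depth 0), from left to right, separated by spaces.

ewe: root
jay: right child of ewe (depth 1)
pig: right child of jay (depth 2)
ape: left child of ewe (depth 1)
hen: left child of jay (depth 2)
elk: right child of ape (depth 2)
rat: right child of pig (depth 3)
fox: left child of hen (depth 3)
bat: left child of elk (depth 3)
cat: right child of bat (depth 4)
yak: right child of rat (depth 4)
koi: left child of pig (depth 3)

cat yak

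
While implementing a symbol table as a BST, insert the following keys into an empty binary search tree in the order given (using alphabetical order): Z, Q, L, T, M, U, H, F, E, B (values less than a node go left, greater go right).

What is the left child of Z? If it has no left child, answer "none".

Q

Z: root
Q: left child of Z (depth 1)
L: left child of Q (depth 2)
T: right child of Q (depth 2)
M: right child of L (depth 3)
U: right child of T (depth 3)
H: left child of L (depth 3)
F: left child of H (depth 4)
E: left child of F (depth 5)
B: left child of E (depth 6)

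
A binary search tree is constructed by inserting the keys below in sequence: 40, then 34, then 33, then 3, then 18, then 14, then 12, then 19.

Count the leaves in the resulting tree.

2

40: root
34: left child of 40 (depth 1)
33: left child of 34 (depth 2)
3: left child of 33 (depth 3)
18: right child of 3 (depth 4)
14: left child of 18 (depth 5)
12: left child of 14 (depth 6)
19: right child of 18 (depth 5)

Leaves: 12, 19 — 2 in total.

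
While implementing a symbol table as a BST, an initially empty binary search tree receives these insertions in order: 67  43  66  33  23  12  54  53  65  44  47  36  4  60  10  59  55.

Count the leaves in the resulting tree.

4

Insert 67: tree is empty, so 67 becomes the root.
Insert 43: 43 < 67 → go left. Place as left child of 67.
Insert 66: 66 < 67 → go left; 66 > 43 → go right. Place as right child of 43.
Insert 33: 33 < 67 → go left; 33 < 43 → go left. Place as left child of 43.
Insert 23: 23 < 67 → go left; 23 < 43 → go left; 23 < 33 → go left. Place as left child of 33.
Insert 12: 12 < 67 → go left; 12 < 43 → go left; 12 < 33 → go left; 12 < 23 → go left. Place as left child of 23.
Insert 54: 54 < 67 → go left; 54 > 43 → go right; 54 < 66 → go left. Place as left child of 66.
Insert 53: 53 < 67 → go left; 53 > 43 → go right; 53 < 66 → go left; 53 < 54 → go left. Place as left child of 54.
Insert 65: 65 < 67 → go left; 65 > 43 → go right; 65 < 66 → go left; 65 > 54 → go right. Place as right child of 54.
Insert 44: 44 < 67 → go left; 44 > 43 → go right; 44 < 66 → go left; 44 < 54 → go left; 44 < 53 → go left. Place as left child of 53.
Insert 47: 47 < 67 → go left; 47 > 43 → go right; 47 < 66 → go left; 47 < 54 → go left; 47 < 53 → go left; 47 > 44 → go right. Place as right child of 44.
Insert 36: 36 < 67 → go left; 36 < 43 → go left; 36 > 33 → go right. Place as right child of 33.
Insert 4: 4 < 67 → go left; 4 < 43 → go left; 4 < 33 → go left; 4 < 23 → go left; 4 < 12 → go left. Place as left child of 12.
Insert 60: 60 < 67 → go left; 60 > 43 → go right; 60 < 66 → go left; 60 > 54 → go right; 60 < 65 → go left. Place as left child of 65.
Insert 10: 10 < 67 → go left; 10 < 43 → go left; 10 < 33 → go left; 10 < 23 → go left; 10 < 12 → go left; 10 > 4 → go right. Place as right child of 4.
Insert 59: 59 < 67 → go left; 59 > 43 → go right; 59 < 66 → go left; 59 > 54 → go right; 59 < 65 → go left; 59 < 60 → go left. Place as left child of 60.
Insert 55: 55 < 67 → go left; 55 > 43 → go right; 55 < 66 → go left; 55 > 54 → go right; 55 < 65 → go left; 55 < 60 → go left; 55 < 59 → go left. Place as left child of 59.

Leaves: 10, 36, 47, 55 — 4 in total.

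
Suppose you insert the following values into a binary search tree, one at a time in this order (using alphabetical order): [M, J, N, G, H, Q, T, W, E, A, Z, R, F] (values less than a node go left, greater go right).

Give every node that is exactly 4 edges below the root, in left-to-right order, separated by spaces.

Insert M: tree is empty, so M becomes the root.
Insert J: J < M → go left. Place as left child of M.
Insert N: N > M → go right. Place as right child of M.
Insert G: G < M → go left; G < J → go left. Place as left child of J.
Insert H: H < M → go left; H < J → go left; H > G → go right. Place as right child of G.
Insert Q: Q > M → go right; Q > N → go right. Place as right child of N.
Insert T: T > M → go right; T > N → go right; T > Q → go right. Place as right child of Q.
Insert W: W > M → go right; W > N → go right; W > Q → go right; W > T → go right. Place as right child of T.
Insert E: E < M → go left; E < J → go left; E < G → go left. Place as left child of G.
Insert A: A < M → go left; A < J → go left; A < G → go left; A < E → go left. Place as left child of E.
Insert Z: Z > M → go right; Z > N → go right; Z > Q → go right; Z > T → go right; Z > W → go right. Place as right child of W.
Insert R: R > M → go right; R > N → go right; R > Q → go right; R < T → go left. Place as left child of T.
Insert F: F < M → go left; F < J → go left; F < G → go left; F > E → go right. Place as right child of E.

A F R W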